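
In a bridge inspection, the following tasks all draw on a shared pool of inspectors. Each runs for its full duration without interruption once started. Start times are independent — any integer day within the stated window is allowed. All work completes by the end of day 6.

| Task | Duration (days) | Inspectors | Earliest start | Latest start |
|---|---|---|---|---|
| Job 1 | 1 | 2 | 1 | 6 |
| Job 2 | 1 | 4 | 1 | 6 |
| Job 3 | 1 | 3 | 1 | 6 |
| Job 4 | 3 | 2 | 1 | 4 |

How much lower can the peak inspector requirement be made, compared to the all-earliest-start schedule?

Early-start peak: d1:11  d2:2  d3:2  d4:0  d5:0  d6:0 ⇒ 11.
Leveled (Job 1@1, Job 2@2, Job 3@3, Job 4@4): d1:2  d2:4  d3:3  d4:2  d5:2  d6:2 ⇒ 4.
Reduction 11 − 4 = 7.

7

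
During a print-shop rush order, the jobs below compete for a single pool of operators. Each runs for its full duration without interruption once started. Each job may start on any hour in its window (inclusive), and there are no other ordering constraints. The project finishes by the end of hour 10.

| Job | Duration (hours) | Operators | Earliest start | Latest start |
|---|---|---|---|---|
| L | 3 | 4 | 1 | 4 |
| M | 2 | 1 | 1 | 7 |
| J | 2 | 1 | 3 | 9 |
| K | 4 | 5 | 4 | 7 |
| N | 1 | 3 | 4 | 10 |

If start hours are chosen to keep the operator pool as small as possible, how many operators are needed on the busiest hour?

5

Early-start (L@1, M@1, J@3, K@4, N@4) gives peak 9: h1:5  h2:5  h3:5  h4:9  h5:5  h6:5  h7:5  h8:0  h9:0  h10:0.
Shift K→5.
Schedule L@1, M@1, J@3, K@5, N@4: h1:5  h2:5  h3:5  h4:4  h5:5  h6:5  h7:5  h8:5  h9:0  h10:0 — peak 5.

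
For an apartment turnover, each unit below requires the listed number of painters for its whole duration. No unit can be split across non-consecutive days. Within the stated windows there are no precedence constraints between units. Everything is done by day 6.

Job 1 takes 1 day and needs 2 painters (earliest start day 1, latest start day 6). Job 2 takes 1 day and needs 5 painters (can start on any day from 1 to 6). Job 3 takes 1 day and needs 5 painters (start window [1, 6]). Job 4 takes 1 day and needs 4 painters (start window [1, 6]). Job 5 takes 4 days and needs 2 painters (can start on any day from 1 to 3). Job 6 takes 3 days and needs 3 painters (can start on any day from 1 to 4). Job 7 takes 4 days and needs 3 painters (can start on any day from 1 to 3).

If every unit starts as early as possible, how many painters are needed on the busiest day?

Early-start schedule: Job 1@1, Job 2@1, Job 3@1, Job 4@1, Job 5@1, Job 6@1, Job 7@1.
Load per day: day 1: 24, day 2: 8, day 3: 8, day 4: 5, day 5: 0, day 6: 0.
Peak is 24.

24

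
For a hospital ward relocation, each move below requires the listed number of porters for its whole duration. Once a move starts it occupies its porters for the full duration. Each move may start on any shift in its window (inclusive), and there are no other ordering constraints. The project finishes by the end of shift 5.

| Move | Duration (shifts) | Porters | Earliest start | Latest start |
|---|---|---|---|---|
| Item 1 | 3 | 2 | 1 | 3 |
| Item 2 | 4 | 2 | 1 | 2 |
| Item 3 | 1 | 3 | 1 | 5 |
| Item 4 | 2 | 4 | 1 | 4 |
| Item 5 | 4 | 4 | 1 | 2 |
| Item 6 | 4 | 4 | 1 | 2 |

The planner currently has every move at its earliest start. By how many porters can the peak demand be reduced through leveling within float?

5

Early-start peak: s1:19  s2:16  s3:12  s4:10  s5:0 ⇒ 19.
Leveled (Item 1@1, Item 2@1, Item 3@1, Item 4@4, Item 5@1, Item 6@2): s1:11  s2:12  s3:12  s4:14  s5:8 ⇒ 14.
Reduction 19 − 14 = 5.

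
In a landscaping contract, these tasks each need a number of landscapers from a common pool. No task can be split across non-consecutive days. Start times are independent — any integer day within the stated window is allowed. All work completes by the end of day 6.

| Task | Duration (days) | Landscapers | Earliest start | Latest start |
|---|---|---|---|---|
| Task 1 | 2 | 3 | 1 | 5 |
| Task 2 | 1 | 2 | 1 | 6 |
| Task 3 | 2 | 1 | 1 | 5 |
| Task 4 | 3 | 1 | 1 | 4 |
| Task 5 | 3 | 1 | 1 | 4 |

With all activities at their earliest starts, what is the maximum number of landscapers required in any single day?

8

Early-start schedule: Task 1@1, Task 2@1, Task 3@1, Task 4@1, Task 5@1.
Load per day: day 1: 8, day 2: 6, day 3: 2, day 4: 0, day 5: 0, day 6: 0.
Peak is 8.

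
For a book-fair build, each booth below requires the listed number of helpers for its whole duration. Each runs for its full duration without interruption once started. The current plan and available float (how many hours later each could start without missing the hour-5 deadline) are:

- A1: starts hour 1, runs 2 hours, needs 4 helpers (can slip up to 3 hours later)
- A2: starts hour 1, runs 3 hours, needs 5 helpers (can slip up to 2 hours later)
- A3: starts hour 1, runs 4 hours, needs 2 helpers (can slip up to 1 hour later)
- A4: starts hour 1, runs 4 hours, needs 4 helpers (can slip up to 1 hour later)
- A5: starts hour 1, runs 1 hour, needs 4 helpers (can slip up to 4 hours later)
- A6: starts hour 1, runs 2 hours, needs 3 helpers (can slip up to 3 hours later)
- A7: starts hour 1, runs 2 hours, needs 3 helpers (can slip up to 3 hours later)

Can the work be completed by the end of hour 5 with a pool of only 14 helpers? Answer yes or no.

yes

Schedule A1@1, A2@3, A3@1, A4@1, A5@1, A6@2, A7@4: h1:14  h2:13  h3:14  h4:14  h5:8 — peak 14 ≤ 14.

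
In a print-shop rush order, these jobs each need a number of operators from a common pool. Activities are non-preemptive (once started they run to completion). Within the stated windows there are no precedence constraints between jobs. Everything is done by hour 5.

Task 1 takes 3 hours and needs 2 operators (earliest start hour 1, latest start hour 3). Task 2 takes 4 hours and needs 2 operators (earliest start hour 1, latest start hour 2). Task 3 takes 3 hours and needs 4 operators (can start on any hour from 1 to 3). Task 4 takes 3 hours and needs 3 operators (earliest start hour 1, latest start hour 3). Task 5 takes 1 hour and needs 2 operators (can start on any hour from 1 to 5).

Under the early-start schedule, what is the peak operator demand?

13

Early-start schedule: Task 1@1, Task 2@1, Task 3@1, Task 4@1, Task 5@1.
Load per hour: hour 1: 13, hour 2: 11, hour 3: 11, hour 4: 2, hour 5: 0.
Peak is 13.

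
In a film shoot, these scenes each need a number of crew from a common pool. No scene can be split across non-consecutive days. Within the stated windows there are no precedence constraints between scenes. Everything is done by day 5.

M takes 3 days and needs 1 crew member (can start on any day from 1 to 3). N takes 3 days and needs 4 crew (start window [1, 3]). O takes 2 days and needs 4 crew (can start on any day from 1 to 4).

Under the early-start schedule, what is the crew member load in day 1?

At early start, day 1 has: M, N, O.
Demand: 1 + 4 + 4 = 9.

9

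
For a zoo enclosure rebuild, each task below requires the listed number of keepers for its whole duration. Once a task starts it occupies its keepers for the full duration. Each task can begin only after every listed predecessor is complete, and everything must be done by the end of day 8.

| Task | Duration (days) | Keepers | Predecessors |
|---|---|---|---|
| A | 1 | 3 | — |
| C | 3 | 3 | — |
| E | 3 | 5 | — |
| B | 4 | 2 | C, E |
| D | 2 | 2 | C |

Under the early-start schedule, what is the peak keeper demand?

Early-start schedule: A@1, C@1, E@1, B@4, D@4.
Load per day: day 1: 11, day 2: 8, day 3: 8, day 4: 4, day 5: 4, day 6: 2, day 7: 2, day 8: 0.
Peak is 11.

11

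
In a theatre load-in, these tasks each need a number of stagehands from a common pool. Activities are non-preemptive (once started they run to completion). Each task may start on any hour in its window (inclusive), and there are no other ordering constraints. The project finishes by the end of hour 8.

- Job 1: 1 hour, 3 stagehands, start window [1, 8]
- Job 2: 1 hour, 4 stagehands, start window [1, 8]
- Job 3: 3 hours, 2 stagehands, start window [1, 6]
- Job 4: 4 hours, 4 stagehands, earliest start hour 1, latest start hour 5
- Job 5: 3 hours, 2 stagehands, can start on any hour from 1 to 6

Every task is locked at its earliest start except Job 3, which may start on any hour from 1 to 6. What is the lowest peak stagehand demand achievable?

13

Job 3@1: h1:15  h2:8  h3:8  h4:4  h5:0  h6:0  h7:0  h8:0 → peak 15
Job 3@2: h1:13  h2:8  h3:8  h4:6  h5:0  h6:0  h7:0  h8:0 → peak 13
Job 3@3: h1:13  h2:6  h3:8  h4:6  h5:2  h6:0  h7:0  h8:0 → peak 13
Job 3@4: h1:13  h2:6  h3:6  h4:6  h5:2  h6:2  h7:0  h8:0 → peak 13
Job 3@5: h1:13  h2:6  h3:6  h4:4  h5:2  h6:2  h7:2  h8:0 → peak 13
Job 3@6: h1:13  h2:6  h3:6  h4:4  h5:0  h6:2  h7:2  h8:2 → peak 13
Best is Job 3@2, peak 13.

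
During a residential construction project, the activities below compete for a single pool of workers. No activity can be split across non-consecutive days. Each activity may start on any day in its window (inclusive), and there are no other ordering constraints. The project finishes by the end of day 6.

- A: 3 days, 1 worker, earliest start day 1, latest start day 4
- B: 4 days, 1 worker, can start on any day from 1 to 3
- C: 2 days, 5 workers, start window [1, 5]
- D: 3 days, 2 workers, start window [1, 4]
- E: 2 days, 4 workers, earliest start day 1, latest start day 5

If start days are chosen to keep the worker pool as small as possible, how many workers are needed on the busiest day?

Early-start (A@1, B@1, C@1, D@1, E@1) gives peak 13: d1:13  d2:13  d3:4  d4:1  d5:0  d6:0.
Shift D→3, E→4.
Schedule A@1, B@1, C@1, D@3, E@4: d1:7  d2:7  d3:4  d4:7  d5:6  d6:0 — peak 7.

7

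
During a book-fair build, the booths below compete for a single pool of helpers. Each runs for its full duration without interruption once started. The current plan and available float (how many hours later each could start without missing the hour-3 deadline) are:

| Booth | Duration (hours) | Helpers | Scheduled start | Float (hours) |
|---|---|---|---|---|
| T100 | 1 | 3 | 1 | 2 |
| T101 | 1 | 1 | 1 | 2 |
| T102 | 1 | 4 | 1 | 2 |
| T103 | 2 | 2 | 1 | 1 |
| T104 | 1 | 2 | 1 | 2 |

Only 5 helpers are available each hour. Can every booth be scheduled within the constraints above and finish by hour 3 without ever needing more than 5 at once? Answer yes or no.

Schedule T100@1, T101@2, T102@3, T103@1, T104@2: h1:5  h2:5  h3:4 — peak 5 ≤ 5.

yes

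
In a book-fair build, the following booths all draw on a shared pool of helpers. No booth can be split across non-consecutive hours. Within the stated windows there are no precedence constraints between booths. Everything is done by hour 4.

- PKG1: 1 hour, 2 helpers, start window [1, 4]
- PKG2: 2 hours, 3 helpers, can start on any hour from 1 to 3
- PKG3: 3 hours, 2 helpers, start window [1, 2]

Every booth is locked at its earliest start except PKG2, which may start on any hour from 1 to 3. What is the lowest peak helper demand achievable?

5

PKG2@1: h1:7  h2:5  h3:2  h4:0 → peak 7
PKG2@2: h1:4  h2:5  h3:5  h4:0 → peak 5
PKG2@3: h1:4  h2:2  h3:5  h4:3 → peak 5
Best is PKG2@2, peak 5.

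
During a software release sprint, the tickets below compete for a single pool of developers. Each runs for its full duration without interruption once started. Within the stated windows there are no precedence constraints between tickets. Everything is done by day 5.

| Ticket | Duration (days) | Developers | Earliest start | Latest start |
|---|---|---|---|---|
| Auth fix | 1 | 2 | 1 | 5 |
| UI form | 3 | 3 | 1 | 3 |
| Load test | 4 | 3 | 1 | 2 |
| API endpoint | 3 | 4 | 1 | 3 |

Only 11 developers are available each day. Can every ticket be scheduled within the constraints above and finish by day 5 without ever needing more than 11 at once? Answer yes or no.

yes

Schedule Auth fix@1, UI form@1, Load test@1, API endpoint@2: d1:8  d2:10  d3:10  d4:7  d5:0 — peak 10 ≤ 11.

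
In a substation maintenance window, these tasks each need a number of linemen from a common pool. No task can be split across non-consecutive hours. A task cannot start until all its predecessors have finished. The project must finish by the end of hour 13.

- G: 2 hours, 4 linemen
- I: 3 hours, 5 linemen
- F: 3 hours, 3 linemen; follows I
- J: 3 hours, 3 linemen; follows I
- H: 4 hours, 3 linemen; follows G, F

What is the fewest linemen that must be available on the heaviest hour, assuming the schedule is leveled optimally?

6

Early-start (G@1, I@1, F@4, J@4, H@7) gives peak 9: h1:9  h2:9  h3:5  h4:6  h5:6  h6:6  h7:3  h8:3  h9:3  h10:3  h11:0  h12:0  h13:0.
Shift I→3, F→6, J→6, H→9.
Schedule G@1, I@3, F@6, J@6, H@9: h1:4  h2:4  h3:5  h4:5  h5:5  h6:6  h7:6  h8:6  h9:3  h10:3  h11:3  h12:3  h13:0 — peak 6.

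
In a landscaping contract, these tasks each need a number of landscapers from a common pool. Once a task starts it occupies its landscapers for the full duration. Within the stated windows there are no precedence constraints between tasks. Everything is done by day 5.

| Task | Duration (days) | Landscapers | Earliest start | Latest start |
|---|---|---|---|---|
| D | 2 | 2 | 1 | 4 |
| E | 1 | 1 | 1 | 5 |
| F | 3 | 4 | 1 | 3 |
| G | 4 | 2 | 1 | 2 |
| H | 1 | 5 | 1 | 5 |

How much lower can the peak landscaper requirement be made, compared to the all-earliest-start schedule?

7

Early-start peak: d1:14  d2:8  d3:6  d4:2  d5:0 ⇒ 14.
Leveled (D@1, E@2, F@3, G@2, H@1): d1:7  d2:5  d3:6  d4:6  d5:6 ⇒ 7.
Reduction 14 − 7 = 7.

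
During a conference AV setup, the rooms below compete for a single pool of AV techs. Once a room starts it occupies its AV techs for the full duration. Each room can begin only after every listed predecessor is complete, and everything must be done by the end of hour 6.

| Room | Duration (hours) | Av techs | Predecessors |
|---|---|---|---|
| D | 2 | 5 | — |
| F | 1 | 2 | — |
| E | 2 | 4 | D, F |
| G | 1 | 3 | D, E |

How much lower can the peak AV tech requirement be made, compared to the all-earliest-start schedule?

2

Early-start peak: h1:7  h2:5  h3:4  h4:4  h5:3  h6:0 ⇒ 7.
Leveled (D@1, F@3, E@4, G@6): h1:5  h2:5  h3:2  h4:4  h5:4  h6:3 ⇒ 5.
Reduction 7 − 5 = 2.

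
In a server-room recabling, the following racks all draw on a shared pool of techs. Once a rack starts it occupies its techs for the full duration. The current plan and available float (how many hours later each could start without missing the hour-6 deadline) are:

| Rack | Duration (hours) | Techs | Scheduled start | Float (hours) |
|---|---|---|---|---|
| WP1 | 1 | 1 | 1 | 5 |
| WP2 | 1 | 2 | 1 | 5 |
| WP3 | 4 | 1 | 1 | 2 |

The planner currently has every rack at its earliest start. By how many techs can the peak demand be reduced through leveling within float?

Early-start peak: h1:4  h2:1  h3:1  h4:1  h5:0  h6:0 ⇒ 4.
Leveled (WP1@1, WP2@2, WP3@3): h1:1  h2:2  h3:1  h4:1  h5:1  h6:1 ⇒ 2.
Reduction 4 − 2 = 2.

2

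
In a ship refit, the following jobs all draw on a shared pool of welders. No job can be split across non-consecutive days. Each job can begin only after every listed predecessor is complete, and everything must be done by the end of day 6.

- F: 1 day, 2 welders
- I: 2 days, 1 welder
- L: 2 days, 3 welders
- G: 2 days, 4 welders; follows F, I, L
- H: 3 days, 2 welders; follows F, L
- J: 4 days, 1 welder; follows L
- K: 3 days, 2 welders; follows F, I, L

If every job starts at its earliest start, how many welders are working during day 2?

4

At early start, day 2 has: I, L.
Demand: 1 + 3 = 4.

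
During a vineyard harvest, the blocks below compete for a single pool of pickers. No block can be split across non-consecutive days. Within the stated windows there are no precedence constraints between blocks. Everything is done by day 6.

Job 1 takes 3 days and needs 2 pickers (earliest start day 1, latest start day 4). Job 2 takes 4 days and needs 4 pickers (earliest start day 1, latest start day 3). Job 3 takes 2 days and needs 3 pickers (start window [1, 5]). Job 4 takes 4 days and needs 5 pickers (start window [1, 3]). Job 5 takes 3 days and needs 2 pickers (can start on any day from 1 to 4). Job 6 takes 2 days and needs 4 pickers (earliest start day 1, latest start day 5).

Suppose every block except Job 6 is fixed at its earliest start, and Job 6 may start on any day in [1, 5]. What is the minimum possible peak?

16

Job 6@1: d1:20  d2:20  d3:13  d4:9  d5:0  d6:0 → peak 20
Job 6@2: d1:16  d2:20  d3:17  d4:9  d5:0  d6:0 → peak 20
Job 6@3: d1:16  d2:16  d3:17  d4:13  d5:0  d6:0 → peak 17
Job 6@4: d1:16  d2:16  d3:13  d4:13  d5:4  d6:0 → peak 16
Job 6@5: d1:16  d2:16  d3:13  d4:9  d5:4  d6:4 → peak 16
Best is Job 6@4, peak 16.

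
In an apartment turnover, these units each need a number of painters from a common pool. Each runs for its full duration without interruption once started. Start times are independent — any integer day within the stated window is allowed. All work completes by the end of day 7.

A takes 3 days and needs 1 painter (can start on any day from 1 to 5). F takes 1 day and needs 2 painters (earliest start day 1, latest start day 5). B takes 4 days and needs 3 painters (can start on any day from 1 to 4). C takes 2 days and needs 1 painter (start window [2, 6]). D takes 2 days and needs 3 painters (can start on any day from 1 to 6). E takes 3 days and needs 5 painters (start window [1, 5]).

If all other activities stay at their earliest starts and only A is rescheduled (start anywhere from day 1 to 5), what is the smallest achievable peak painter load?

A@1: d1:14  d2:13  d3:10  d4:3  d5:0  d6:0  d7:0 → peak 14
A@2: d1:13  d2:13  d3:10  d4:4  d5:0  d6:0  d7:0 → peak 13
A@3: d1:13  d2:12  d3:10  d4:4  d5:1  d6:0  d7:0 → peak 13
A@4: d1:13  d2:12  d3:9  d4:4  d5:1  d6:1  d7:0 → peak 13
A@5: d1:13  d2:12  d3:9  d4:3  d5:1  d6:1  d7:1 → peak 13
Best is A@2, peak 13.

13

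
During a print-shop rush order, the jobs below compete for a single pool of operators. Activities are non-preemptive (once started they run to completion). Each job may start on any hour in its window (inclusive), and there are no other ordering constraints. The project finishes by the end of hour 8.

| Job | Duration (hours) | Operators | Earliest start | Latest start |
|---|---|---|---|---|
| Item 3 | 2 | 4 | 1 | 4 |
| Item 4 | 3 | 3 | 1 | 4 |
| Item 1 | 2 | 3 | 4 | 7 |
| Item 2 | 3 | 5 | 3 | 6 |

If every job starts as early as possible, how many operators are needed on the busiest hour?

Early-start schedule: Item 3@1, Item 4@1, Item 1@4, Item 2@3.
Load per hour: hour 1: 7, hour 2: 7, hour 3: 8, hour 4: 8, hour 5: 8, hour 6: 0, hour 7: 0, hour 8: 0.
Peak is 8.

8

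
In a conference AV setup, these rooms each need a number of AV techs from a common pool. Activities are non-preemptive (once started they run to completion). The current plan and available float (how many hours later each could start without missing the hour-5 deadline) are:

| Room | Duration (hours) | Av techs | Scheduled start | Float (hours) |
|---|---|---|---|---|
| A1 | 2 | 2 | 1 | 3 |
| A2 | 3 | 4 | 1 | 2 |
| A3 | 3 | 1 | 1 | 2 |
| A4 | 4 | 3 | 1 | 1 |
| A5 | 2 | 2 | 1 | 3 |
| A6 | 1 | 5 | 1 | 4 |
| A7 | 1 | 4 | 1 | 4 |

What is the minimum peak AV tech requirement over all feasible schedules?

Early-start (A1@1, A2@1, A3@1, A4@1, A5@1, A6@1, A7@1) gives peak 21: h1:21  h2:12  h3:8  h4:3  h5:0.
Shift A5→3, A6→4, A7→5.
Schedule A1@1, A2@1, A3@1, A4@1, A5@3, A6@4, A7@5: h1:10  h2:10  h3:10  h4:10  h5:4 — peak 10.

10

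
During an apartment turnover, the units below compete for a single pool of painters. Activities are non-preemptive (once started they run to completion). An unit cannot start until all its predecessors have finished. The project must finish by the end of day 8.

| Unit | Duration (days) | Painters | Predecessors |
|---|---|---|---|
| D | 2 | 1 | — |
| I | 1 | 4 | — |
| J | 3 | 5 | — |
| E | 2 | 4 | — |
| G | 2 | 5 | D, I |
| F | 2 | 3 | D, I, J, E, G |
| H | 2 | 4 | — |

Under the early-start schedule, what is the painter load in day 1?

18

At early start, day 1 has: D, I, J, E, H.
Demand: 1 + 4 + 5 + 4 + 4 = 18.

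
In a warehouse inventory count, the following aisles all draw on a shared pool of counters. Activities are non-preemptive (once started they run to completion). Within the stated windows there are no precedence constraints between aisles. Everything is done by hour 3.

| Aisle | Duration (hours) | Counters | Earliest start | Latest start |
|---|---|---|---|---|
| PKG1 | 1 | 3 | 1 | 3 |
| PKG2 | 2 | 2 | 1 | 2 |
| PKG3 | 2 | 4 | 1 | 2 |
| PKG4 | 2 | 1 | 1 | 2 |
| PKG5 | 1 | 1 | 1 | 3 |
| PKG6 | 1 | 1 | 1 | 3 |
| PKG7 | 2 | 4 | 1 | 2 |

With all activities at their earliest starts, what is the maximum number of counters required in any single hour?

Early-start schedule: PKG1@1, PKG2@1, PKG3@1, PKG4@1, PKG5@1, PKG6@1, PKG7@1.
Load per hour: hour 1: 16, hour 2: 11, hour 3: 0.
Peak is 16.

16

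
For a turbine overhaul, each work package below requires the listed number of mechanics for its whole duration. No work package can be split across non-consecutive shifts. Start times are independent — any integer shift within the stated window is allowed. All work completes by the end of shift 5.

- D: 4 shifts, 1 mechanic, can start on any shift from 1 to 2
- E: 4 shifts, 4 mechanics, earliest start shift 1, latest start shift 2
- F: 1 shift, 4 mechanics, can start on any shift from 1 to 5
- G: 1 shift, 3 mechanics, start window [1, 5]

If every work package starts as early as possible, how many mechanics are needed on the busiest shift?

12

Early-start schedule: D@1, E@1, F@1, G@1.
Load per shift: shift 1: 12, shift 2: 5, shift 3: 5, shift 4: 5, shift 5: 0.
Peak is 12.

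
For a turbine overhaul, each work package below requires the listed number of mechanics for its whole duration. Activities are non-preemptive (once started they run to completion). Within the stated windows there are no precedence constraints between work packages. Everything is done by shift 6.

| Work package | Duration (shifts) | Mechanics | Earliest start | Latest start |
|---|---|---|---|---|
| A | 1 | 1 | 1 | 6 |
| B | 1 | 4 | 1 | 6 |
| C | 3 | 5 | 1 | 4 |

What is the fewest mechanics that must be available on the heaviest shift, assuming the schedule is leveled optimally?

5

Early-start (A@1, B@1, C@1) gives peak 10: s1:10  s2:5  s3:5  s4:0  s5:0  s6:0.
Shift C→2.
Schedule A@1, B@1, C@2: s1:5  s2:5  s3:5  s4:5  s5:0  s6:0 — peak 5.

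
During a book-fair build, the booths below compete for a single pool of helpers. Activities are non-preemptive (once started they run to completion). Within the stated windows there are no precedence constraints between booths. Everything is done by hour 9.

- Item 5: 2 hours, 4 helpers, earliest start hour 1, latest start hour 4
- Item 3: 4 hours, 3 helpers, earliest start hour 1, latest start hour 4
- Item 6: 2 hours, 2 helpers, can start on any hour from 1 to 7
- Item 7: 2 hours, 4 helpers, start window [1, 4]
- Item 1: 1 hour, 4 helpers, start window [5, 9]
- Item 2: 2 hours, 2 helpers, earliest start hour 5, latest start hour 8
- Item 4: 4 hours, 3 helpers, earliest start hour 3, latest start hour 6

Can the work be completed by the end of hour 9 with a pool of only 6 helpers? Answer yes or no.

The minimum achievable peak is 7; 6 < 7, so no feasible schedule stays within the cap.

no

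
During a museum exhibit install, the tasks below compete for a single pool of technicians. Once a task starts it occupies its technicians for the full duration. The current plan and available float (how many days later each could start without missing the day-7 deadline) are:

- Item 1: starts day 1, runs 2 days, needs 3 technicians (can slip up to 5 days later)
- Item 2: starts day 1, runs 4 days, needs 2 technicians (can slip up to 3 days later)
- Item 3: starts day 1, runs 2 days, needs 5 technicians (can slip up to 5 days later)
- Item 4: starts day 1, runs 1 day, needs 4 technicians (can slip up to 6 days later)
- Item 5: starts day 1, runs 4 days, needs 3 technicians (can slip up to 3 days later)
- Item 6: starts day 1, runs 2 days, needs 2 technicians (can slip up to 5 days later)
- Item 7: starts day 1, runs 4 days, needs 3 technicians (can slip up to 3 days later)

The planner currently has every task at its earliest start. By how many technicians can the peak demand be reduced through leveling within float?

13

Early-start peak: d1:22  d2:18  d3:8  d4:8  d5:0  d6:0  d7:0 ⇒ 22.
Leveled (Item 1@1, Item 2@3, Item 3@5, Item 4@7, Item 5@1, Item 6@5, Item 7@1): d1:9  d2:9  d3:8  d4:8  d5:9  d6:9  d7:4 ⇒ 9.
Reduction 22 − 9 = 13.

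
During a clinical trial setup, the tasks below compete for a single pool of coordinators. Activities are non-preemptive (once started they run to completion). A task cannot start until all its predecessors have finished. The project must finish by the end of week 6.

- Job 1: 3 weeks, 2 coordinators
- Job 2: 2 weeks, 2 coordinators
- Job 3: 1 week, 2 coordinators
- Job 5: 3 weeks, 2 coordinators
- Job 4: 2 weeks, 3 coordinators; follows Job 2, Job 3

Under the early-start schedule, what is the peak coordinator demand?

8

Early-start schedule: Job 1@1, Job 2@1, Job 3@1, Job 5@1, Job 4@3.
Load per week: week 1: 8, week 2: 6, week 3: 7, week 4: 3, week 5: 0, week 6: 0.
Peak is 8.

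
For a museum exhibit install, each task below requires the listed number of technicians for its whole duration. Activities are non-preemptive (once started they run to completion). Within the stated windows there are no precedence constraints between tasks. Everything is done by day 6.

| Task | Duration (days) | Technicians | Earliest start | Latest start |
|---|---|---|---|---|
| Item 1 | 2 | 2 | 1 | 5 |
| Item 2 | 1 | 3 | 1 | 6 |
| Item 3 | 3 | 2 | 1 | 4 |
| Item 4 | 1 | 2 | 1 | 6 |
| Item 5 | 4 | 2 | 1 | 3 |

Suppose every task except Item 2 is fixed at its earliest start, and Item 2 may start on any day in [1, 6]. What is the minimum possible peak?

8

Item 2@1: d1:11  d2:6  d3:4  d4:2  d5:0  d6:0 → peak 11
Item 2@2: d1:8  d2:9  d3:4  d4:2  d5:0  d6:0 → peak 9
Item 2@3: d1:8  d2:6  d3:7  d4:2  d5:0  d6:0 → peak 8
Item 2@4: d1:8  d2:6  d3:4  d4:5  d5:0  d6:0 → peak 8
Item 2@5: d1:8  d2:6  d3:4  d4:2  d5:3  d6:0 → peak 8
Item 2@6: d1:8  d2:6  d3:4  d4:2  d5:0  d6:3 → peak 8
Best is Item 2@3, peak 8.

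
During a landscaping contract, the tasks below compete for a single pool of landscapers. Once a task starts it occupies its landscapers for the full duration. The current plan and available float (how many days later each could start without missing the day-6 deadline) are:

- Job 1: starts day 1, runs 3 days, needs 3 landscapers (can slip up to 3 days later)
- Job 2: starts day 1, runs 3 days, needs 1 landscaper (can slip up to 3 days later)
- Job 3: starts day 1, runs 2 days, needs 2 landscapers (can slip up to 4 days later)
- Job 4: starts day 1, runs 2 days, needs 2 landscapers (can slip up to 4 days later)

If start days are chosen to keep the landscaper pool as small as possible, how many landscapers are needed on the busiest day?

Early-start (Job 1@1, Job 2@1, Job 3@1, Job 4@1) gives peak 8: d1:8  d2:8  d3:4  d4:0  d5:0  d6:0.
Shift Job 3→4, Job 4→4.
Schedule Job 1@1, Job 2@1, Job 3@4, Job 4@4: d1:4  d2:4  d3:4  d4:4  d5:4  d6:0 — peak 4.
Total landscaper-days = 20 over 6 days ⇒ peak ≥ ⌈20/6⌉ = 4, so 4 is optimal.

4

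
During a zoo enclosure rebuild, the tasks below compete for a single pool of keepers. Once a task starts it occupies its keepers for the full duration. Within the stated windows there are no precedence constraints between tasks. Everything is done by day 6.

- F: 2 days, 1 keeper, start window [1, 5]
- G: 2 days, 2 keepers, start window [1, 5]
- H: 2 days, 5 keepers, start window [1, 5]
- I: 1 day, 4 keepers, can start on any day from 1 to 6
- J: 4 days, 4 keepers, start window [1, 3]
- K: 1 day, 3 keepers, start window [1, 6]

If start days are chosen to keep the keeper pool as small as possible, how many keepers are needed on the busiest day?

8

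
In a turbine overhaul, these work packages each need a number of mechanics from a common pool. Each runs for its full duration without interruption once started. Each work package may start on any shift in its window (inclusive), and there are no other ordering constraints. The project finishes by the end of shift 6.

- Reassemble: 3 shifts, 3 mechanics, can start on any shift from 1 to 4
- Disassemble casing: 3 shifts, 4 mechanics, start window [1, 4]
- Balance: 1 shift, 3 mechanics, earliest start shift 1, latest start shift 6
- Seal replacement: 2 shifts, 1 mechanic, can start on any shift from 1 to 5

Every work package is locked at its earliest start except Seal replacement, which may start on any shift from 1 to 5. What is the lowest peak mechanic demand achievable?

Seal replacement@1: s1:11  s2:8  s3:7  s4:0  s5:0  s6:0 → peak 11
Seal replacement@2: s1:10  s2:8  s3:8  s4:0  s5:0  s6:0 → peak 10
Seal replacement@3: s1:10  s2:7  s3:8  s4:1  s5:0  s6:0 → peak 10
Seal replacement@4: s1:10  s2:7  s3:7  s4:1  s5:1  s6:0 → peak 10
Seal replacement@5: s1:10  s2:7  s3:7  s4:0  s5:1  s6:1 → peak 10
Best is Seal replacement@2, peak 10.

10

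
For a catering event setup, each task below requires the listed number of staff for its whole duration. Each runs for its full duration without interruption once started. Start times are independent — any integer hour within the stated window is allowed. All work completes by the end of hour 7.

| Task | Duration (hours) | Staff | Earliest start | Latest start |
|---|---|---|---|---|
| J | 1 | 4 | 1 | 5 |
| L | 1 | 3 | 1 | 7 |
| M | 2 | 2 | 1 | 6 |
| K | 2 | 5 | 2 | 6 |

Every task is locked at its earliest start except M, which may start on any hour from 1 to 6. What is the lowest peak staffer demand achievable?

7

M@1: h1:9  h2:7  h3:5  h4:0  h5:0  h6:0  h7:0 → peak 9
M@2: h1:7  h2:7  h3:7  h4:0  h5:0  h6:0  h7:0 → peak 7
M@3: h1:7  h2:5  h3:7  h4:2  h5:0  h6:0  h7:0 → peak 7
M@4: h1:7  h2:5  h3:5  h4:2  h5:2  h6:0  h7:0 → peak 7
M@5: h1:7  h2:5  h3:5  h4:0  h5:2  h6:2  h7:0 → peak 7
M@6: h1:7  h2:5  h3:5  h4:0  h5:0  h6:2  h7:2 → peak 7
Best is M@2, peak 7.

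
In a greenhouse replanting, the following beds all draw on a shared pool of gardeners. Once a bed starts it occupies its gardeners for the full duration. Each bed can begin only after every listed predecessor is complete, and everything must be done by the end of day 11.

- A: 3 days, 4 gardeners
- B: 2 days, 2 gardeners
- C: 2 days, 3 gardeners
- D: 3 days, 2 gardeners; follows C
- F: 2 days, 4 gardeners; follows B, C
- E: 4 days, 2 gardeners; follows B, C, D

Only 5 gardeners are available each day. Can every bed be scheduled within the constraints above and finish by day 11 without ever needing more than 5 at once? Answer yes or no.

The minimum achievable peak is 6; 5 < 6, so no feasible schedule stays within the cap.

no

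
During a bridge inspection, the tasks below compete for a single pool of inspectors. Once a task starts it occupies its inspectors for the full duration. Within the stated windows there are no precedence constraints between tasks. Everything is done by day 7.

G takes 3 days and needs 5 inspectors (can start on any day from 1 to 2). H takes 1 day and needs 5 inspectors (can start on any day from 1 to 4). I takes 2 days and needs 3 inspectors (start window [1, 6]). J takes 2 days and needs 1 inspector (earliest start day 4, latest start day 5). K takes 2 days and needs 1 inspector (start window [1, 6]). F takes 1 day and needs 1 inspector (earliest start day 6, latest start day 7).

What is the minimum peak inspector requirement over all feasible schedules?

5

Early-start (G@1, H@1, I@1, J@4, K@1, F@6) gives peak 14: d1:14  d2:9  d3:5  d4:1  d5:1  d6:1  d7:0.
Shift H→4, I→5, J→5, K→5, F→7.
Schedule G@1, H@4, I@5, J@5, K@5, F@7: d1:5  d2:5  d3:5  d4:5  d5:5  d6:5  d7:1 — peak 5.
Total inspector-days = 31 over 7 days ⇒ peak ≥ ⌈31/7⌉ = 5, so 5 is optimal.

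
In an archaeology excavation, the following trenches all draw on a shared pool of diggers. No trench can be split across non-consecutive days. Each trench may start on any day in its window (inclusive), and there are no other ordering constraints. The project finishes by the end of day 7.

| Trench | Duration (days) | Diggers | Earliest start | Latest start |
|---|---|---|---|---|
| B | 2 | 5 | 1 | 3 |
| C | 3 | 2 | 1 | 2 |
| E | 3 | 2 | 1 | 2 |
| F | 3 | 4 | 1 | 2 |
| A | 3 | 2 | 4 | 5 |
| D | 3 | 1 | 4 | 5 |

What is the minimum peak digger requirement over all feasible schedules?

Schedule B@1, C@1, E@1, F@1, A@4, D@4: d1:13  d2:13  d3:8  d4:3  d5:3  d6:3  d7:0 — peak 13.

13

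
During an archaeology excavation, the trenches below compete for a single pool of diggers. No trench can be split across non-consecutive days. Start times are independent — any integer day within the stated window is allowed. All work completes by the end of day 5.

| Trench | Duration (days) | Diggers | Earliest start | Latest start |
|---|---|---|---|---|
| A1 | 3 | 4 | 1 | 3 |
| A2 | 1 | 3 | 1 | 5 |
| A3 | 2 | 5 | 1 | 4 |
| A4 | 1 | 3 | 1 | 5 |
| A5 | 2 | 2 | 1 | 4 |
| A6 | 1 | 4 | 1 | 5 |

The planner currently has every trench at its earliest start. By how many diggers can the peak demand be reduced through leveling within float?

13

Early-start peak: d1:21  d2:11  d3:4  d4:0  d5:0 ⇒ 21.
Leveled (A1@1, A2@1, A3@4, A4@2, A5@4, A6@3): d1:7  d2:7  d3:8  d4:7  d5:7 ⇒ 8.
Reduction 21 − 8 = 13.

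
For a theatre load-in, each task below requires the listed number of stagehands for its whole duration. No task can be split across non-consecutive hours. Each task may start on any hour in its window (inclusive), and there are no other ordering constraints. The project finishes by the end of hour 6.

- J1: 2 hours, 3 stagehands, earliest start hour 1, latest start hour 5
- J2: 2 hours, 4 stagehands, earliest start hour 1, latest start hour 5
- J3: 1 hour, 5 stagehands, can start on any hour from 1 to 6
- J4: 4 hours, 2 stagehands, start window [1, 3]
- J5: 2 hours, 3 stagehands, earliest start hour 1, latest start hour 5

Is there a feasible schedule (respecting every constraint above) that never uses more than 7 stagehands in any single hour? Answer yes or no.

Schedule J1@1, J2@1, J3@3, J4@3, J5@4: h1:7  h2:7  h3:7  h4:5  h5:5  h6:2 — peak 7 ≤ 7.

yes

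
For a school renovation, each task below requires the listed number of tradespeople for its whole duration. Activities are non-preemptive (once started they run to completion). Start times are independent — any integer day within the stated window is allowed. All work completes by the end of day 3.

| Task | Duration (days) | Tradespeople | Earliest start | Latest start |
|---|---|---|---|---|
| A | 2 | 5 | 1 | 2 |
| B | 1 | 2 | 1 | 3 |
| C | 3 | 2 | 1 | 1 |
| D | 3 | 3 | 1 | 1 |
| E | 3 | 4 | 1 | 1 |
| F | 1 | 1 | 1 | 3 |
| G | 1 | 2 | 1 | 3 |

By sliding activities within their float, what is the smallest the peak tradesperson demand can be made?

Early-start (A@1, B@1, C@1, D@1, E@1, F@1, G@1) gives peak 19: d1:19  d2:14  d3:9.
Shift B→3, F→3, G→3.
Schedule A@1, B@3, C@1, D@1, E@1, F@3, G@3: d1:14  d2:14  d3:14 — peak 14.
Total tradesperson-days = 42 over 3 days ⇒ peak ≥ ⌈42/3⌉ = 14, so 14 is optimal.

14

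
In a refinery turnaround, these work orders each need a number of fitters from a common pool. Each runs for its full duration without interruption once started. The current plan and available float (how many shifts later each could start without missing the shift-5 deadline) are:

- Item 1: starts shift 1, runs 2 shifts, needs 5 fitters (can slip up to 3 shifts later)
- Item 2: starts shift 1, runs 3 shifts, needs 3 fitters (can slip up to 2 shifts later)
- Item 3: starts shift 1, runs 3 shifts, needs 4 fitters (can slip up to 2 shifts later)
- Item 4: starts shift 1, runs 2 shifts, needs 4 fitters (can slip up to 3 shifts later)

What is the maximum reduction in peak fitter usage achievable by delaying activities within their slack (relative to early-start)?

Early-start peak: s1:16  s2:16  s3:7  s4:0  s5:0 ⇒ 16.
Leveled (Item 1@1, Item 2@1, Item 3@3, Item 4@4): s1:8  s2:8  s3:7  s4:8  s5:8 ⇒ 8.
Reduction 16 − 8 = 8.

8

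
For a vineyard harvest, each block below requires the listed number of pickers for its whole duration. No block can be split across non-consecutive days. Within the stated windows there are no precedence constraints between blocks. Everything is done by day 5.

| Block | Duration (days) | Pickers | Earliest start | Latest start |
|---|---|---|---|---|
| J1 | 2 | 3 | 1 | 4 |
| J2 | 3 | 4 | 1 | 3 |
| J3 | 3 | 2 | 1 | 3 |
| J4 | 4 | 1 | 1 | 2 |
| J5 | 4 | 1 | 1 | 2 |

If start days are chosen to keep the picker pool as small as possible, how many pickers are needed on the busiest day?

Early-start (J1@1, J2@1, J3@1, J4@1, J5@1) gives peak 11: d1:11  d2:11  d3:8  d4:2  d5:0.
Shift J2→3.
Schedule J1@1, J2@3, J3@1, J4@1, J5@1: d1:7  d2:7  d3:8  d4:6  d5:4 — peak 8.

8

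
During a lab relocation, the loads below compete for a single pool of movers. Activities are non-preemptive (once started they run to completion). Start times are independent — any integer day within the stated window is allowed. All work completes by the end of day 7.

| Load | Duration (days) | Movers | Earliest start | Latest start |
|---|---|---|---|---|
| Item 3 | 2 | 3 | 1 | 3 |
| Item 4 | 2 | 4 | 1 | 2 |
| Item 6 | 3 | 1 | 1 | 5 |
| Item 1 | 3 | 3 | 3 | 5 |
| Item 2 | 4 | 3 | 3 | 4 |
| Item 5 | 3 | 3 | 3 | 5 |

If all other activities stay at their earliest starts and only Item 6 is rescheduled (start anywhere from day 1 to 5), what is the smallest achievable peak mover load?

Item 6@1: d1:8  d2:8  d3:10  d4:9  d5:9  d6:3  d7:0 → peak 10
Item 6@2: d1:7  d2:8  d3:10  d4:10  d5:9  d6:3  d7:0 → peak 10
Item 6@3: d1:7  d2:7  d3:10  d4:10  d5:10  d6:3  d7:0 → peak 10
Item 6@4: d1:7  d2:7  d3:9  d4:10  d5:10  d6:4  d7:0 → peak 10
Item 6@5: d1:7  d2:7  d3:9  d4:9  d5:10  d6:4  d7:1 → peak 10
Best is Item 6@1, peak 10.

10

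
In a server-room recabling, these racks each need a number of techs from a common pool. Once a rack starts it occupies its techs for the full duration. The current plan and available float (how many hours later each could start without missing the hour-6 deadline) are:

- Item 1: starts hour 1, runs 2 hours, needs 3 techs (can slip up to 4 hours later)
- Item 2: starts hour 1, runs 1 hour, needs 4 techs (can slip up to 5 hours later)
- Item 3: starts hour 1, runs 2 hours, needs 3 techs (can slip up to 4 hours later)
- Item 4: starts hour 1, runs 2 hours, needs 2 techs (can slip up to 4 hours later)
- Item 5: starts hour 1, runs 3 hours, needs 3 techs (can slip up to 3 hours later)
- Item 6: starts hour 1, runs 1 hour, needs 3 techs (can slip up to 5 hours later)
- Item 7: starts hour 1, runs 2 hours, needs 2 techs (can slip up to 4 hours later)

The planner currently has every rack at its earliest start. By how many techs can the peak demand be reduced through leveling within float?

Early-start peak: h1:20  h2:13  h3:3  h4:0  h5:0  h6:0 ⇒ 20.
Leveled (Item 1@1, Item 2@1, Item 3@2, Item 4@3, Item 5@4, Item 6@5, Item 7@3): h1:7  h2:6  h3:7  h4:7  h5:6  h6:3 ⇒ 7.
Reduction 20 − 7 = 13.

13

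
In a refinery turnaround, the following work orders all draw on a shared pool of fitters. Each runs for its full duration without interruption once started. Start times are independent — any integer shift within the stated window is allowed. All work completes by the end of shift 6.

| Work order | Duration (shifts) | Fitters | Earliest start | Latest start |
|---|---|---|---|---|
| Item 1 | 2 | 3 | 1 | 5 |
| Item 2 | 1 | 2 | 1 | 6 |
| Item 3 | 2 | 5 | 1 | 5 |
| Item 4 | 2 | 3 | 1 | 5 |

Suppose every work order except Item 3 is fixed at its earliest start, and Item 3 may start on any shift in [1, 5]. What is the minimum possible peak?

Item 3@1: s1:13  s2:11  s3:0  s4:0  s5:0  s6:0 → peak 13
Item 3@2: s1:8  s2:11  s3:5  s4:0  s5:0  s6:0 → peak 11
Item 3@3: s1:8  s2:6  s3:5  s4:5  s5:0  s6:0 → peak 8
Item 3@4: s1:8  s2:6  s3:0  s4:5  s5:5  s6:0 → peak 8
Item 3@5: s1:8  s2:6  s3:0  s4:0  s5:5  s6:5 → peak 8
Best is Item 3@3, peak 8.

8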